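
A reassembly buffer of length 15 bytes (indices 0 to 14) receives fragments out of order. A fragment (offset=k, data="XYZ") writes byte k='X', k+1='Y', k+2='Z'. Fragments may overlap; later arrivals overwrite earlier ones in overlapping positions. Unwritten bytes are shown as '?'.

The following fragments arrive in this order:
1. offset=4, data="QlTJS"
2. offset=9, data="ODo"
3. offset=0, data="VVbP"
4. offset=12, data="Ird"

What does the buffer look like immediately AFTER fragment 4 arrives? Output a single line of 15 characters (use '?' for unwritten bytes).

Fragment 1: offset=4 data="QlTJS" -> buffer=????QlTJS??????
Fragment 2: offset=9 data="ODo" -> buffer=????QlTJSODo???
Fragment 3: offset=0 data="VVbP" -> buffer=VVbPQlTJSODo???
Fragment 4: offset=12 data="Ird" -> buffer=VVbPQlTJSODoIrd

Answer: VVbPQlTJSODoIrd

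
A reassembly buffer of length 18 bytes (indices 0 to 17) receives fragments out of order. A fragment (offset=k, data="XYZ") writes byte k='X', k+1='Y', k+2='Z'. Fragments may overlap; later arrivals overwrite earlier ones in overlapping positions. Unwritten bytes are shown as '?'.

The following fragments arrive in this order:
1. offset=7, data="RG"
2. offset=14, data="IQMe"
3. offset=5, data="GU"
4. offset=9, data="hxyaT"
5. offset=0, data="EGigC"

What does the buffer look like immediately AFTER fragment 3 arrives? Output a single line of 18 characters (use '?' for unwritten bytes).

Answer: ?????GURG?????IQMe

Derivation:
Fragment 1: offset=7 data="RG" -> buffer=???????RG?????????
Fragment 2: offset=14 data="IQMe" -> buffer=???????RG?????IQMe
Fragment 3: offset=5 data="GU" -> buffer=?????GURG?????IQMe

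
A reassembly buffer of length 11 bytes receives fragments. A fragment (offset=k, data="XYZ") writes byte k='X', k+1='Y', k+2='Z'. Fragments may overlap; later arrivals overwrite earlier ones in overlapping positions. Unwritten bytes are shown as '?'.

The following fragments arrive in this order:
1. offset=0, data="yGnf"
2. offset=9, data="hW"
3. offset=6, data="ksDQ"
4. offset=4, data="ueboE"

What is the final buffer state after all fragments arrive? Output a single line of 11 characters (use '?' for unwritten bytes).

Answer: yGnfueboEQW

Derivation:
Fragment 1: offset=0 data="yGnf" -> buffer=yGnf???????
Fragment 2: offset=9 data="hW" -> buffer=yGnf?????hW
Fragment 3: offset=6 data="ksDQ" -> buffer=yGnf??ksDQW
Fragment 4: offset=4 data="ueboE" -> buffer=yGnfueboEQW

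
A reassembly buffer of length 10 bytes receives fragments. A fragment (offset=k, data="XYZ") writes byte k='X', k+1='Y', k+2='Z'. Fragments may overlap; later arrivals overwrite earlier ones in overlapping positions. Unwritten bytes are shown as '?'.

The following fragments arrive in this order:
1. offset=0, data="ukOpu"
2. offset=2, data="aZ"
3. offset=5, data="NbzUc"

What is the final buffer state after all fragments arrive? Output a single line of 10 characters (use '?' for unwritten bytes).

Answer: ukaZuNbzUc

Derivation:
Fragment 1: offset=0 data="ukOpu" -> buffer=ukOpu?????
Fragment 2: offset=2 data="aZ" -> buffer=ukaZu?????
Fragment 3: offset=5 data="NbzUc" -> buffer=ukaZuNbzUc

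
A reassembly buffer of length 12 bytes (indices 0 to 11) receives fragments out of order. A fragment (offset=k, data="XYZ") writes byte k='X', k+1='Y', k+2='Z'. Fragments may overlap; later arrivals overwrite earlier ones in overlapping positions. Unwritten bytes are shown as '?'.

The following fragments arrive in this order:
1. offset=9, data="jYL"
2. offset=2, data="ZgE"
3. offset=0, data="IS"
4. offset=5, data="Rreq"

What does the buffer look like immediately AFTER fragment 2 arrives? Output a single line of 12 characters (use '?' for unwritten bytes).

Fragment 1: offset=9 data="jYL" -> buffer=?????????jYL
Fragment 2: offset=2 data="ZgE" -> buffer=??ZgE????jYL

Answer: ??ZgE????jYL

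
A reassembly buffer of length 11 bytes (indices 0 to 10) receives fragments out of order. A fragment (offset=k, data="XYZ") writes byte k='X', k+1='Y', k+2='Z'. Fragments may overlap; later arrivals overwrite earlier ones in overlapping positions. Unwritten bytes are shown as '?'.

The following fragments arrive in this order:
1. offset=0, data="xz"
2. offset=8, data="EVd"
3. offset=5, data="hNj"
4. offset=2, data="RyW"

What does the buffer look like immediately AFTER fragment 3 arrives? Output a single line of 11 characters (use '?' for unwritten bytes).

Fragment 1: offset=0 data="xz" -> buffer=xz?????????
Fragment 2: offset=8 data="EVd" -> buffer=xz??????EVd
Fragment 3: offset=5 data="hNj" -> buffer=xz???hNjEVd

Answer: xz???hNjEVd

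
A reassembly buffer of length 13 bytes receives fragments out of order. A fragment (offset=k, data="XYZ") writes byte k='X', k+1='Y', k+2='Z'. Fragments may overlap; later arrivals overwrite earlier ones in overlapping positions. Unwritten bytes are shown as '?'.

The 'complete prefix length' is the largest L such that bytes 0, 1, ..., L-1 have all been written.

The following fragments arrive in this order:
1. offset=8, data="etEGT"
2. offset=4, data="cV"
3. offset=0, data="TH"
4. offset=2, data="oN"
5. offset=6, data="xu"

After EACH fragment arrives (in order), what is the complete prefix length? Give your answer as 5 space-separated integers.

Answer: 0 0 2 6 13

Derivation:
Fragment 1: offset=8 data="etEGT" -> buffer=????????etEGT -> prefix_len=0
Fragment 2: offset=4 data="cV" -> buffer=????cV??etEGT -> prefix_len=0
Fragment 3: offset=0 data="TH" -> buffer=TH??cV??etEGT -> prefix_len=2
Fragment 4: offset=2 data="oN" -> buffer=THoNcV??etEGT -> prefix_len=6
Fragment 5: offset=6 data="xu" -> buffer=THoNcVxuetEGT -> prefix_len=13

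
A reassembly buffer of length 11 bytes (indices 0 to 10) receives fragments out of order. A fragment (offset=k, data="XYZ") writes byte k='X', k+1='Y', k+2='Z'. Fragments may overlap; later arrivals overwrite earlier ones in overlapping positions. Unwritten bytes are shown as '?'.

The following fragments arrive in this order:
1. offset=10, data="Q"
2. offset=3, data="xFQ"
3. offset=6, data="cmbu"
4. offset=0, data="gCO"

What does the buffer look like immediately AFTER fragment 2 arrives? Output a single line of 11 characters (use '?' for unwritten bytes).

Answer: ???xFQ????Q

Derivation:
Fragment 1: offset=10 data="Q" -> buffer=??????????Q
Fragment 2: offset=3 data="xFQ" -> buffer=???xFQ????Q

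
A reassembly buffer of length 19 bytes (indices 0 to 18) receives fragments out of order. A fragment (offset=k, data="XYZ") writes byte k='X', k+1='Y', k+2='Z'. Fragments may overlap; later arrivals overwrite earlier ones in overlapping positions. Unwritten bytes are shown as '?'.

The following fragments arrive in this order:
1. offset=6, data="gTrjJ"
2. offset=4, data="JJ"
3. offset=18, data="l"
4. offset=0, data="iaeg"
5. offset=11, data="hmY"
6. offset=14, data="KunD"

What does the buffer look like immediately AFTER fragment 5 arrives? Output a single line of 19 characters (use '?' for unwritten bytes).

Answer: iaegJJgTrjJhmY????l

Derivation:
Fragment 1: offset=6 data="gTrjJ" -> buffer=??????gTrjJ????????
Fragment 2: offset=4 data="JJ" -> buffer=????JJgTrjJ????????
Fragment 3: offset=18 data="l" -> buffer=????JJgTrjJ???????l
Fragment 4: offset=0 data="iaeg" -> buffer=iaegJJgTrjJ???????l
Fragment 5: offset=11 data="hmY" -> buffer=iaegJJgTrjJhmY????l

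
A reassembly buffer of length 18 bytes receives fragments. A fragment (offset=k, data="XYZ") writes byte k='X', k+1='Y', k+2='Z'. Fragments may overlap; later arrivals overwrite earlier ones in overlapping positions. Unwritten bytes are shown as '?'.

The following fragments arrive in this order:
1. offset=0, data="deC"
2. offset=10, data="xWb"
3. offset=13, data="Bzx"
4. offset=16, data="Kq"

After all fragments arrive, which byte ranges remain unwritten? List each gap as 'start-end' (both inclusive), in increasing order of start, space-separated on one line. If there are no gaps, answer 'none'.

Fragment 1: offset=0 len=3
Fragment 2: offset=10 len=3
Fragment 3: offset=13 len=3
Fragment 4: offset=16 len=2
Gaps: 3-9

Answer: 3-9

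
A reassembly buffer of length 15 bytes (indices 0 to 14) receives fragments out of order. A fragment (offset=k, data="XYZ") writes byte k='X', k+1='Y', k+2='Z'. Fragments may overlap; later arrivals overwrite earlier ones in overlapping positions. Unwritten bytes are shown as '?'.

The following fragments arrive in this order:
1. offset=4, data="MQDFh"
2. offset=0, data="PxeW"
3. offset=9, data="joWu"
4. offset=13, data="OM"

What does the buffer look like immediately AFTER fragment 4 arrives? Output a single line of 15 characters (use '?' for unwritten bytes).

Answer: PxeWMQDFhjoWuOM

Derivation:
Fragment 1: offset=4 data="MQDFh" -> buffer=????MQDFh??????
Fragment 2: offset=0 data="PxeW" -> buffer=PxeWMQDFh??????
Fragment 3: offset=9 data="joWu" -> buffer=PxeWMQDFhjoWu??
Fragment 4: offset=13 data="OM" -> buffer=PxeWMQDFhjoWuOM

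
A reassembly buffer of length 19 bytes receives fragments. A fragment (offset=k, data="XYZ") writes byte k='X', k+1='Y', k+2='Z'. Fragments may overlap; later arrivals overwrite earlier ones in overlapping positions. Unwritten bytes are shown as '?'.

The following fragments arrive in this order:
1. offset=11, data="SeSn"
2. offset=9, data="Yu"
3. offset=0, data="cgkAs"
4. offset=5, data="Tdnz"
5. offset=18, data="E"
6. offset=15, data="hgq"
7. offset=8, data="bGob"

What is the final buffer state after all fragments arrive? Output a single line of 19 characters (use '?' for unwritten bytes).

Fragment 1: offset=11 data="SeSn" -> buffer=???????????SeSn????
Fragment 2: offset=9 data="Yu" -> buffer=?????????YuSeSn????
Fragment 3: offset=0 data="cgkAs" -> buffer=cgkAs????YuSeSn????
Fragment 4: offset=5 data="Tdnz" -> buffer=cgkAsTdnzYuSeSn????
Fragment 5: offset=18 data="E" -> buffer=cgkAsTdnzYuSeSn???E
Fragment 6: offset=15 data="hgq" -> buffer=cgkAsTdnzYuSeSnhgqE
Fragment 7: offset=8 data="bGob" -> buffer=cgkAsTdnbGobeSnhgqE

Answer: cgkAsTdnbGobeSnhgqE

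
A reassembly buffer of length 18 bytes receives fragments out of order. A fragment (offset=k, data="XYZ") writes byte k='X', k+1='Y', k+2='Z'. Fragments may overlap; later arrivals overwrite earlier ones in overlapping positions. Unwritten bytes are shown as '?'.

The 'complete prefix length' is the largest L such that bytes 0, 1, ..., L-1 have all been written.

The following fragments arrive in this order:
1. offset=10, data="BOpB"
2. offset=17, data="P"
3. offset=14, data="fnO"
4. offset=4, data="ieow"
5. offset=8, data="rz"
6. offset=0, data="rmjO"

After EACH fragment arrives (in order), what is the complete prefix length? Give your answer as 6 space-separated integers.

Answer: 0 0 0 0 0 18

Derivation:
Fragment 1: offset=10 data="BOpB" -> buffer=??????????BOpB???? -> prefix_len=0
Fragment 2: offset=17 data="P" -> buffer=??????????BOpB???P -> prefix_len=0
Fragment 3: offset=14 data="fnO" -> buffer=??????????BOpBfnOP -> prefix_len=0
Fragment 4: offset=4 data="ieow" -> buffer=????ieow??BOpBfnOP -> prefix_len=0
Fragment 5: offset=8 data="rz" -> buffer=????ieowrzBOpBfnOP -> prefix_len=0
Fragment 6: offset=0 data="rmjO" -> buffer=rmjOieowrzBOpBfnOP -> prefix_len=18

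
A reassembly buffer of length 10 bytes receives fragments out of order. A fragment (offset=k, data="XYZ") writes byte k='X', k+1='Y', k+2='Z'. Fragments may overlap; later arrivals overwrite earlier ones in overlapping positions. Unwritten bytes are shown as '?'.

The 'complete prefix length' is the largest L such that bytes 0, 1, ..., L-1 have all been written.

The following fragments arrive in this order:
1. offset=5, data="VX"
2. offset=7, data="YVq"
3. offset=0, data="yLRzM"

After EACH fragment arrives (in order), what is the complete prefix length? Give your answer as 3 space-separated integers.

Fragment 1: offset=5 data="VX" -> buffer=?????VX??? -> prefix_len=0
Fragment 2: offset=7 data="YVq" -> buffer=?????VXYVq -> prefix_len=0
Fragment 3: offset=0 data="yLRzM" -> buffer=yLRzMVXYVq -> prefix_len=10

Answer: 0 0 10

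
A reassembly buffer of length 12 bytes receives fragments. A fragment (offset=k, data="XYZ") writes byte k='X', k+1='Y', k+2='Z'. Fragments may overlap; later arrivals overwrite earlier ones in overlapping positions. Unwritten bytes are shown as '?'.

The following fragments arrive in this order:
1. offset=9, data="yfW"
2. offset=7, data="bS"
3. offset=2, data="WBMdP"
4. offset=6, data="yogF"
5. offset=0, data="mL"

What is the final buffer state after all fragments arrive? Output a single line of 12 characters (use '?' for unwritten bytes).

Fragment 1: offset=9 data="yfW" -> buffer=?????????yfW
Fragment 2: offset=7 data="bS" -> buffer=???????bSyfW
Fragment 3: offset=2 data="WBMdP" -> buffer=??WBMdPbSyfW
Fragment 4: offset=6 data="yogF" -> buffer=??WBMdyogFfW
Fragment 5: offset=0 data="mL" -> buffer=mLWBMdyogFfW

Answer: mLWBMdyogFfW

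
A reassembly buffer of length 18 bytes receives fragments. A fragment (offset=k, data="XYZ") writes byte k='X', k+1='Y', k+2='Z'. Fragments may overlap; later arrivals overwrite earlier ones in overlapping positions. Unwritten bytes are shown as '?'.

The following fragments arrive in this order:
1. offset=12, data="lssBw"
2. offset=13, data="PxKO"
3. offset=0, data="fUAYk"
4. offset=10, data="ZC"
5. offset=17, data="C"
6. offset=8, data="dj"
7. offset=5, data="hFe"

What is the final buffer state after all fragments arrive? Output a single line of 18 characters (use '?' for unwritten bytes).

Answer: fUAYkhFedjZClPxKOC

Derivation:
Fragment 1: offset=12 data="lssBw" -> buffer=????????????lssBw?
Fragment 2: offset=13 data="PxKO" -> buffer=????????????lPxKO?
Fragment 3: offset=0 data="fUAYk" -> buffer=fUAYk???????lPxKO?
Fragment 4: offset=10 data="ZC" -> buffer=fUAYk?????ZClPxKO?
Fragment 5: offset=17 data="C" -> buffer=fUAYk?????ZClPxKOC
Fragment 6: offset=8 data="dj" -> buffer=fUAYk???djZClPxKOC
Fragment 7: offset=5 data="hFe" -> buffer=fUAYkhFedjZClPxKOC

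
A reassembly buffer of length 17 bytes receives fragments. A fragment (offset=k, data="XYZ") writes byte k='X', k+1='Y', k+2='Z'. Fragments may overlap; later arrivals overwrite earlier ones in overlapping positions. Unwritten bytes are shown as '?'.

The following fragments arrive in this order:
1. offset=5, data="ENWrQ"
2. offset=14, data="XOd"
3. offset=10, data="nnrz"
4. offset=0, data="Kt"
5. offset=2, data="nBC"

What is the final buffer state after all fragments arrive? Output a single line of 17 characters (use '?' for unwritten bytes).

Fragment 1: offset=5 data="ENWrQ" -> buffer=?????ENWrQ???????
Fragment 2: offset=14 data="XOd" -> buffer=?????ENWrQ????XOd
Fragment 3: offset=10 data="nnrz" -> buffer=?????ENWrQnnrzXOd
Fragment 4: offset=0 data="Kt" -> buffer=Kt???ENWrQnnrzXOd
Fragment 5: offset=2 data="nBC" -> buffer=KtnBCENWrQnnrzXOd

Answer: KtnBCENWrQnnrzXOd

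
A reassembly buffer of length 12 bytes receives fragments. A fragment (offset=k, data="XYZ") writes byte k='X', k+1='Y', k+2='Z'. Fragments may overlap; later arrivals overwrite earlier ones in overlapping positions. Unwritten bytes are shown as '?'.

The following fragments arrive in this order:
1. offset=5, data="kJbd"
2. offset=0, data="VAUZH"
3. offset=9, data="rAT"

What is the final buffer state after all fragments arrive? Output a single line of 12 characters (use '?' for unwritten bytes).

Fragment 1: offset=5 data="kJbd" -> buffer=?????kJbd???
Fragment 2: offset=0 data="VAUZH" -> buffer=VAUZHkJbd???
Fragment 3: offset=9 data="rAT" -> buffer=VAUZHkJbdrAT

Answer: VAUZHkJbdrAT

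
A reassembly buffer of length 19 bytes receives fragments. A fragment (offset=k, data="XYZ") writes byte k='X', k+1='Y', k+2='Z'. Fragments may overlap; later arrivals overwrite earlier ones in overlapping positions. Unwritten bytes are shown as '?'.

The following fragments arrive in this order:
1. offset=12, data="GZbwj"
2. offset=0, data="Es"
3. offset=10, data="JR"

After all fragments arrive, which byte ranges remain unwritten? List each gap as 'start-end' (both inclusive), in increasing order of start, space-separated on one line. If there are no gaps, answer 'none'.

Answer: 2-9 17-18

Derivation:
Fragment 1: offset=12 len=5
Fragment 2: offset=0 len=2
Fragment 3: offset=10 len=2
Gaps: 2-9 17-18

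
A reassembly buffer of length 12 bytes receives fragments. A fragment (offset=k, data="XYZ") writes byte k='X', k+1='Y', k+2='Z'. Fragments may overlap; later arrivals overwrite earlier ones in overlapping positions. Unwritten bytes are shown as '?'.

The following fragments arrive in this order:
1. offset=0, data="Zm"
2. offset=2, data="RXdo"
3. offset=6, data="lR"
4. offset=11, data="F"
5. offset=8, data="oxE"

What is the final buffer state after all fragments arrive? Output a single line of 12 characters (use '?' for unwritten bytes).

Answer: ZmRXdolRoxEF

Derivation:
Fragment 1: offset=0 data="Zm" -> buffer=Zm??????????
Fragment 2: offset=2 data="RXdo" -> buffer=ZmRXdo??????
Fragment 3: offset=6 data="lR" -> buffer=ZmRXdolR????
Fragment 4: offset=11 data="F" -> buffer=ZmRXdolR???F
Fragment 5: offset=8 data="oxE" -> buffer=ZmRXdolRoxEF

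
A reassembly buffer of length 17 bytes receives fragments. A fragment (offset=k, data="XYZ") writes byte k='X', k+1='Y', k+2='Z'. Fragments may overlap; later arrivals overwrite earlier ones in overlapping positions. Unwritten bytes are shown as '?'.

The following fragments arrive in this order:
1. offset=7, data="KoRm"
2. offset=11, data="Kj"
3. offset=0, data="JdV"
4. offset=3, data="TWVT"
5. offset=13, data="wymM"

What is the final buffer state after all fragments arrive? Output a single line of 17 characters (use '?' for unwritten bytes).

Answer: JdVTWVTKoRmKjwymM

Derivation:
Fragment 1: offset=7 data="KoRm" -> buffer=???????KoRm??????
Fragment 2: offset=11 data="Kj" -> buffer=???????KoRmKj????
Fragment 3: offset=0 data="JdV" -> buffer=JdV????KoRmKj????
Fragment 4: offset=3 data="TWVT" -> buffer=JdVTWVTKoRmKj????
Fragment 5: offset=13 data="wymM" -> buffer=JdVTWVTKoRmKjwymM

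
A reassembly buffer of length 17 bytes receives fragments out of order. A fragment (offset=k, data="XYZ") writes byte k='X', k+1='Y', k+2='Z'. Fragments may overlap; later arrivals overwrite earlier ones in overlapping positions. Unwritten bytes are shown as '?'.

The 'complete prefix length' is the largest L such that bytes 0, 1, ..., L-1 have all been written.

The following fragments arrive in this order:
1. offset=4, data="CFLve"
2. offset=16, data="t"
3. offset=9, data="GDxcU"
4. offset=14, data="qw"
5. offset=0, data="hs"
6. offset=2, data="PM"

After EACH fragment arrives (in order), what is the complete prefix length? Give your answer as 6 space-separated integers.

Answer: 0 0 0 0 2 17

Derivation:
Fragment 1: offset=4 data="CFLve" -> buffer=????CFLve???????? -> prefix_len=0
Fragment 2: offset=16 data="t" -> buffer=????CFLve???????t -> prefix_len=0
Fragment 3: offset=9 data="GDxcU" -> buffer=????CFLveGDxcU??t -> prefix_len=0
Fragment 4: offset=14 data="qw" -> buffer=????CFLveGDxcUqwt -> prefix_len=0
Fragment 5: offset=0 data="hs" -> buffer=hs??CFLveGDxcUqwt -> prefix_len=2
Fragment 6: offset=2 data="PM" -> buffer=hsPMCFLveGDxcUqwt -> prefix_len=17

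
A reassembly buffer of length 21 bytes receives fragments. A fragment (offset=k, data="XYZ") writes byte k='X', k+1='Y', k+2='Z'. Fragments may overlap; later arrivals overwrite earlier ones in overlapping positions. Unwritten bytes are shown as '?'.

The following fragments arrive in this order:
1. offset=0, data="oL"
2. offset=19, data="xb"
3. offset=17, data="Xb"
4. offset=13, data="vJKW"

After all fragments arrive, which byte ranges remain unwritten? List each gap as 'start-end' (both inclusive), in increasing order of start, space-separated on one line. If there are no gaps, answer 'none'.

Fragment 1: offset=0 len=2
Fragment 2: offset=19 len=2
Fragment 3: offset=17 len=2
Fragment 4: offset=13 len=4
Gaps: 2-12

Answer: 2-12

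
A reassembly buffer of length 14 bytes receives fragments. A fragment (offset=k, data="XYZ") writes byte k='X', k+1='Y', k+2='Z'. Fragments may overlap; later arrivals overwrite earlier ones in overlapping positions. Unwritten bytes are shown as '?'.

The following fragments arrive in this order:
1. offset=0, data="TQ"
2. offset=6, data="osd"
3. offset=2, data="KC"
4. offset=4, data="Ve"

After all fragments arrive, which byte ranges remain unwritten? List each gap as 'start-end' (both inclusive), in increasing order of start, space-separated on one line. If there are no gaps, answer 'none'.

Answer: 9-13

Derivation:
Fragment 1: offset=0 len=2
Fragment 2: offset=6 len=3
Fragment 3: offset=2 len=2
Fragment 4: offset=4 len=2
Gaps: 9-13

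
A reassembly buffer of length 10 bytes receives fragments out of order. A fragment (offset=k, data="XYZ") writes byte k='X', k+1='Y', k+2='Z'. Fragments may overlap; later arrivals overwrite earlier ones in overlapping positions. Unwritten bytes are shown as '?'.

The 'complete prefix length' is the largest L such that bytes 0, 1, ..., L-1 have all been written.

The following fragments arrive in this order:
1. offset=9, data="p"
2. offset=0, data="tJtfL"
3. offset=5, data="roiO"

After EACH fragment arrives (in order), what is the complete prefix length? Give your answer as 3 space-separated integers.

Answer: 0 5 10

Derivation:
Fragment 1: offset=9 data="p" -> buffer=?????????p -> prefix_len=0
Fragment 2: offset=0 data="tJtfL" -> buffer=tJtfL????p -> prefix_len=5
Fragment 3: offset=5 data="roiO" -> buffer=tJtfLroiOp -> prefix_len=10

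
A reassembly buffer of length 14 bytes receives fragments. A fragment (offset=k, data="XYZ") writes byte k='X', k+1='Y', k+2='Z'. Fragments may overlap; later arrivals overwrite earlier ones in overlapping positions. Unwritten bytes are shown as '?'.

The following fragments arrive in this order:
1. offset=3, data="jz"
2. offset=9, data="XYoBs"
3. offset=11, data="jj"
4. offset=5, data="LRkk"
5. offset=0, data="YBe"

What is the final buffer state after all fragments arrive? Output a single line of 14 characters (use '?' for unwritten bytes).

Answer: YBejzLRkkXYjjs

Derivation:
Fragment 1: offset=3 data="jz" -> buffer=???jz?????????
Fragment 2: offset=9 data="XYoBs" -> buffer=???jz????XYoBs
Fragment 3: offset=11 data="jj" -> buffer=???jz????XYjjs
Fragment 4: offset=5 data="LRkk" -> buffer=???jzLRkkXYjjs
Fragment 5: offset=0 data="YBe" -> buffer=YBejzLRkkXYjjs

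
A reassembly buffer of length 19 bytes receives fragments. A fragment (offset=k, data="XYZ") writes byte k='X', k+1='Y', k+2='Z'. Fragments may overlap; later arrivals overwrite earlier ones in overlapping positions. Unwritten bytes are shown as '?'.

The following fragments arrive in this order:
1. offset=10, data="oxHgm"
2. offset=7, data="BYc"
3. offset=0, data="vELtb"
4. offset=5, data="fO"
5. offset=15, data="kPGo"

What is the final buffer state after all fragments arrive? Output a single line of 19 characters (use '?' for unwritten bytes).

Fragment 1: offset=10 data="oxHgm" -> buffer=??????????oxHgm????
Fragment 2: offset=7 data="BYc" -> buffer=???????BYcoxHgm????
Fragment 3: offset=0 data="vELtb" -> buffer=vELtb??BYcoxHgm????
Fragment 4: offset=5 data="fO" -> buffer=vELtbfOBYcoxHgm????
Fragment 5: offset=15 data="kPGo" -> buffer=vELtbfOBYcoxHgmkPGo

Answer: vELtbfOBYcoxHgmkPGo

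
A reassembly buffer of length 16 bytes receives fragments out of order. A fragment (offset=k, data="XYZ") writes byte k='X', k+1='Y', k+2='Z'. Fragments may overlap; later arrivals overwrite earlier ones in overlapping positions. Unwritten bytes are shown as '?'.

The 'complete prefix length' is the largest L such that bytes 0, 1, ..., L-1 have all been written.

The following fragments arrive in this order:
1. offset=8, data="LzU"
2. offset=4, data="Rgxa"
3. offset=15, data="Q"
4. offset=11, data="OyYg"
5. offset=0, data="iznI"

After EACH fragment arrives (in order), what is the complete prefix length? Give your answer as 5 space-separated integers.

Answer: 0 0 0 0 16

Derivation:
Fragment 1: offset=8 data="LzU" -> buffer=????????LzU????? -> prefix_len=0
Fragment 2: offset=4 data="Rgxa" -> buffer=????RgxaLzU????? -> prefix_len=0
Fragment 3: offset=15 data="Q" -> buffer=????RgxaLzU????Q -> prefix_len=0
Fragment 4: offset=11 data="OyYg" -> buffer=????RgxaLzUOyYgQ -> prefix_len=0
Fragment 5: offset=0 data="iznI" -> buffer=iznIRgxaLzUOyYgQ -> prefix_len=16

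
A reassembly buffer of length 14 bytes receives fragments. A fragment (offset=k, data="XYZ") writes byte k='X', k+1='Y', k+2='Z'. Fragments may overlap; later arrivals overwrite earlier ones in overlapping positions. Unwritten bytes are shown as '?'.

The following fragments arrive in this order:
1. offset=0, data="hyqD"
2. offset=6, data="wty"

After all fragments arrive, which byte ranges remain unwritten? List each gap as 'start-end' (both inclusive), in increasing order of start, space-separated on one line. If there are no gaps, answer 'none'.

Fragment 1: offset=0 len=4
Fragment 2: offset=6 len=3
Gaps: 4-5 9-13

Answer: 4-5 9-13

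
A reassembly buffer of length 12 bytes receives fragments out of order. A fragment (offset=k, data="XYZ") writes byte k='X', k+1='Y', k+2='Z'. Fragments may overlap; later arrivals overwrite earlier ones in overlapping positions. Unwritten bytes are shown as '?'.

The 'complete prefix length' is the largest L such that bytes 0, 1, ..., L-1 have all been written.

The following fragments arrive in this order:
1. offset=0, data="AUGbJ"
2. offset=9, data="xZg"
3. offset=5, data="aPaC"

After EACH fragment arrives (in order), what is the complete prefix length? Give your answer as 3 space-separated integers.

Fragment 1: offset=0 data="AUGbJ" -> buffer=AUGbJ??????? -> prefix_len=5
Fragment 2: offset=9 data="xZg" -> buffer=AUGbJ????xZg -> prefix_len=5
Fragment 3: offset=5 data="aPaC" -> buffer=AUGbJaPaCxZg -> prefix_len=12

Answer: 5 5 12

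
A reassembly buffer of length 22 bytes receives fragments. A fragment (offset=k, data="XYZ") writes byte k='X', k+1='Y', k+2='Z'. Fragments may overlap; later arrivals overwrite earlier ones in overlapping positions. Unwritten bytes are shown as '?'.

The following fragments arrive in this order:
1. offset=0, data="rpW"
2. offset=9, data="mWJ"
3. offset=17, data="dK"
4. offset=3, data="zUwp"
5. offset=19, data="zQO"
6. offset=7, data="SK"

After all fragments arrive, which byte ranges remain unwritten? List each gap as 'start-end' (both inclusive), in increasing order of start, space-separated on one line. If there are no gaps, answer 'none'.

Answer: 12-16

Derivation:
Fragment 1: offset=0 len=3
Fragment 2: offset=9 len=3
Fragment 3: offset=17 len=2
Fragment 4: offset=3 len=4
Fragment 5: offset=19 len=3
Fragment 6: offset=7 len=2
Gaps: 12-16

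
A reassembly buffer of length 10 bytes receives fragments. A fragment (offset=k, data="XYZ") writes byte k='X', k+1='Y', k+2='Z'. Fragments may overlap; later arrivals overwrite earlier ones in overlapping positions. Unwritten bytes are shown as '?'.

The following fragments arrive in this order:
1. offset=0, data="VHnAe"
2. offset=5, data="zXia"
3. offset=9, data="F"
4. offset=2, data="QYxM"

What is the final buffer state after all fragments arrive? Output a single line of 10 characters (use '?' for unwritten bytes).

Answer: VHQYxMXiaF

Derivation:
Fragment 1: offset=0 data="VHnAe" -> buffer=VHnAe?????
Fragment 2: offset=5 data="zXia" -> buffer=VHnAezXia?
Fragment 3: offset=9 data="F" -> buffer=VHnAezXiaF
Fragment 4: offset=2 data="QYxM" -> buffer=VHQYxMXiaF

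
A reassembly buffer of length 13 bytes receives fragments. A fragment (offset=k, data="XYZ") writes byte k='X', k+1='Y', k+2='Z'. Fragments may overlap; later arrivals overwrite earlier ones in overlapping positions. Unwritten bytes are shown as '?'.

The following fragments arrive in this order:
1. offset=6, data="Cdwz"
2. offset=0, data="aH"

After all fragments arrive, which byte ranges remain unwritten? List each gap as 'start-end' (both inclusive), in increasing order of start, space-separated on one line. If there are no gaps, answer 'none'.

Fragment 1: offset=6 len=4
Fragment 2: offset=0 len=2
Gaps: 2-5 10-12

Answer: 2-5 10-12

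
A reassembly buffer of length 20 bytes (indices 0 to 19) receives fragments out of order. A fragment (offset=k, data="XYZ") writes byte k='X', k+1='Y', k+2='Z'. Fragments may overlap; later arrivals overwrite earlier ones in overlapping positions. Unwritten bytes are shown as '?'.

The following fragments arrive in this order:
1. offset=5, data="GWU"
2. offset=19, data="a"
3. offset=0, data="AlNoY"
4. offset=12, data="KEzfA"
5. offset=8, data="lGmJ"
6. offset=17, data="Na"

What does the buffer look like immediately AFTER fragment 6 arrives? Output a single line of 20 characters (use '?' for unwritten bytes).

Answer: AlNoYGWUlGmJKEzfANaa

Derivation:
Fragment 1: offset=5 data="GWU" -> buffer=?????GWU????????????
Fragment 2: offset=19 data="a" -> buffer=?????GWU???????????a
Fragment 3: offset=0 data="AlNoY" -> buffer=AlNoYGWU???????????a
Fragment 4: offset=12 data="KEzfA" -> buffer=AlNoYGWU????KEzfA??a
Fragment 5: offset=8 data="lGmJ" -> buffer=AlNoYGWUlGmJKEzfA??a
Fragment 6: offset=17 data="Na" -> buffer=AlNoYGWUlGmJKEzfANaa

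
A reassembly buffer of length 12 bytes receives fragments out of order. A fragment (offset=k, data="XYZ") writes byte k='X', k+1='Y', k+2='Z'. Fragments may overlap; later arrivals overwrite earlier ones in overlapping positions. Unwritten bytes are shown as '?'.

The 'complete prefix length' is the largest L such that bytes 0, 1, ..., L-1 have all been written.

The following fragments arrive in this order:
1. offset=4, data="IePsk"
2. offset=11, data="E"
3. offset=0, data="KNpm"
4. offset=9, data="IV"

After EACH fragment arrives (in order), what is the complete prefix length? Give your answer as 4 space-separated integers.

Fragment 1: offset=4 data="IePsk" -> buffer=????IePsk??? -> prefix_len=0
Fragment 2: offset=11 data="E" -> buffer=????IePsk??E -> prefix_len=0
Fragment 3: offset=0 data="KNpm" -> buffer=KNpmIePsk??E -> prefix_len=9
Fragment 4: offset=9 data="IV" -> buffer=KNpmIePskIVE -> prefix_len=12

Answer: 0 0 9 12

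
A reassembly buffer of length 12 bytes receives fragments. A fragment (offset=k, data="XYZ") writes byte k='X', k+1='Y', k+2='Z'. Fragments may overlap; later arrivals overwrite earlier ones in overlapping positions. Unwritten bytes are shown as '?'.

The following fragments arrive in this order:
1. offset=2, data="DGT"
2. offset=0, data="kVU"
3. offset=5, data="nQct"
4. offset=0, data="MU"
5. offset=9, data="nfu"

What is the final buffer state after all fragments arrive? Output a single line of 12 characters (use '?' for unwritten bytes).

Fragment 1: offset=2 data="DGT" -> buffer=??DGT???????
Fragment 2: offset=0 data="kVU" -> buffer=kVUGT???????
Fragment 3: offset=5 data="nQct" -> buffer=kVUGTnQct???
Fragment 4: offset=0 data="MU" -> buffer=MUUGTnQct???
Fragment 5: offset=9 data="nfu" -> buffer=MUUGTnQctnfu

Answer: MUUGTnQctnfu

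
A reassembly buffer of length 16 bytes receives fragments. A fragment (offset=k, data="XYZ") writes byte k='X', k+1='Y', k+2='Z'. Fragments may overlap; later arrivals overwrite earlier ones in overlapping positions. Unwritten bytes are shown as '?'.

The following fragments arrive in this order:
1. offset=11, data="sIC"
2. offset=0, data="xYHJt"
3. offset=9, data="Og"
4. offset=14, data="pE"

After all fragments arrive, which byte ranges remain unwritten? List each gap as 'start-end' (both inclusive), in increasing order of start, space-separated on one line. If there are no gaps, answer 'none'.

Fragment 1: offset=11 len=3
Fragment 2: offset=0 len=5
Fragment 3: offset=9 len=2
Fragment 4: offset=14 len=2
Gaps: 5-8

Answer: 5-8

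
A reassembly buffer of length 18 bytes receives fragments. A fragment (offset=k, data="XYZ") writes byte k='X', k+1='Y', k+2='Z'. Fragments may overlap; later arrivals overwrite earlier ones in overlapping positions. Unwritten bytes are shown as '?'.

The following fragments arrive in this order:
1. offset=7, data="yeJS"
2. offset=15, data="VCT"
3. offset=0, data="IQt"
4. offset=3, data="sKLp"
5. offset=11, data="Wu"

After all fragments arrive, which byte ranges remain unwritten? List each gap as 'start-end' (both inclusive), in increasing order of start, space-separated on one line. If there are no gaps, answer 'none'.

Fragment 1: offset=7 len=4
Fragment 2: offset=15 len=3
Fragment 3: offset=0 len=3
Fragment 4: offset=3 len=4
Fragment 5: offset=11 len=2
Gaps: 13-14

Answer: 13-14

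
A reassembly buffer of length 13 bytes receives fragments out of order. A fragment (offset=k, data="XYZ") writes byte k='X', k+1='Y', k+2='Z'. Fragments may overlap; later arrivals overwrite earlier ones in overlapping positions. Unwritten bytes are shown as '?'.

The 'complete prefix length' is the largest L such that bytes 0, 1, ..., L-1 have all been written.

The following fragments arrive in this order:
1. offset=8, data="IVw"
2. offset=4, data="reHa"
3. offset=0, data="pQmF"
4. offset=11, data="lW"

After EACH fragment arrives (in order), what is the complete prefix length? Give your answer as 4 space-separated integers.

Answer: 0 0 11 13

Derivation:
Fragment 1: offset=8 data="IVw" -> buffer=????????IVw?? -> prefix_len=0
Fragment 2: offset=4 data="reHa" -> buffer=????reHaIVw?? -> prefix_len=0
Fragment 3: offset=0 data="pQmF" -> buffer=pQmFreHaIVw?? -> prefix_len=11
Fragment 4: offset=11 data="lW" -> buffer=pQmFreHaIVwlW -> prefix_len=13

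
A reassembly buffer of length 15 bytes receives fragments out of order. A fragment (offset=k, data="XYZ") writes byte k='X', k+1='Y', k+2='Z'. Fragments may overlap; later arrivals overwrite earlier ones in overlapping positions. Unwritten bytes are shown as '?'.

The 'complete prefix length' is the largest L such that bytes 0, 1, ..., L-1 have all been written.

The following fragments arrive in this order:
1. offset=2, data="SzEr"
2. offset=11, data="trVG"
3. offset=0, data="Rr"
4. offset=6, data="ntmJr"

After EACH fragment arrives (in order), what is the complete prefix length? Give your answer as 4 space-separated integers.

Answer: 0 0 6 15

Derivation:
Fragment 1: offset=2 data="SzEr" -> buffer=??SzEr????????? -> prefix_len=0
Fragment 2: offset=11 data="trVG" -> buffer=??SzEr?????trVG -> prefix_len=0
Fragment 3: offset=0 data="Rr" -> buffer=RrSzEr?????trVG -> prefix_len=6
Fragment 4: offset=6 data="ntmJr" -> buffer=RrSzErntmJrtrVG -> prefix_len=15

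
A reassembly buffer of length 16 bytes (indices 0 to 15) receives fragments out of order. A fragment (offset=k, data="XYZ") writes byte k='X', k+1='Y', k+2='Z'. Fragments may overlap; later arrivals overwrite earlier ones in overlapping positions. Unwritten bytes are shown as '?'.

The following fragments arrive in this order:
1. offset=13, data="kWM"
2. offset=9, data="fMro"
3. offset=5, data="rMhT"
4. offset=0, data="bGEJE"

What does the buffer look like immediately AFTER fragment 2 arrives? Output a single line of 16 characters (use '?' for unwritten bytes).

Fragment 1: offset=13 data="kWM" -> buffer=?????????????kWM
Fragment 2: offset=9 data="fMro" -> buffer=?????????fMrokWM

Answer: ?????????fMrokWM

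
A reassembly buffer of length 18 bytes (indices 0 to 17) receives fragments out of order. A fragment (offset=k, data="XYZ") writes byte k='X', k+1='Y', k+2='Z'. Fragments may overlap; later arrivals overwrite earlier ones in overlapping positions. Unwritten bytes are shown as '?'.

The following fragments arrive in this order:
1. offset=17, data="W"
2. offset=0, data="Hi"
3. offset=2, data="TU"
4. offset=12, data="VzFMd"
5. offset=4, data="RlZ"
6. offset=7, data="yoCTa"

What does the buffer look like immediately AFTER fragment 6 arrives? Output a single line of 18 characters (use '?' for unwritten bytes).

Answer: HiTURlZyoCTaVzFMdW

Derivation:
Fragment 1: offset=17 data="W" -> buffer=?????????????????W
Fragment 2: offset=0 data="Hi" -> buffer=Hi???????????????W
Fragment 3: offset=2 data="TU" -> buffer=HiTU?????????????W
Fragment 4: offset=12 data="VzFMd" -> buffer=HiTU????????VzFMdW
Fragment 5: offset=4 data="RlZ" -> buffer=HiTURlZ?????VzFMdW
Fragment 6: offset=7 data="yoCTa" -> buffer=HiTURlZyoCTaVzFMdW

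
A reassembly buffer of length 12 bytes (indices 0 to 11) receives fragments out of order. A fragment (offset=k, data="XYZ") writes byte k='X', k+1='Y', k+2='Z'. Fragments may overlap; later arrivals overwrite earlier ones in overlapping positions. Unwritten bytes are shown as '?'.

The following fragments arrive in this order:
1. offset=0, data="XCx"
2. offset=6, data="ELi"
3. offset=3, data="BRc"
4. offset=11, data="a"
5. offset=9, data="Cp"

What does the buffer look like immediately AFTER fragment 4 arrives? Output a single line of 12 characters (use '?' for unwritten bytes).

Fragment 1: offset=0 data="XCx" -> buffer=XCx?????????
Fragment 2: offset=6 data="ELi" -> buffer=XCx???ELi???
Fragment 3: offset=3 data="BRc" -> buffer=XCxBRcELi???
Fragment 4: offset=11 data="a" -> buffer=XCxBRcELi??a

Answer: XCxBRcELi??a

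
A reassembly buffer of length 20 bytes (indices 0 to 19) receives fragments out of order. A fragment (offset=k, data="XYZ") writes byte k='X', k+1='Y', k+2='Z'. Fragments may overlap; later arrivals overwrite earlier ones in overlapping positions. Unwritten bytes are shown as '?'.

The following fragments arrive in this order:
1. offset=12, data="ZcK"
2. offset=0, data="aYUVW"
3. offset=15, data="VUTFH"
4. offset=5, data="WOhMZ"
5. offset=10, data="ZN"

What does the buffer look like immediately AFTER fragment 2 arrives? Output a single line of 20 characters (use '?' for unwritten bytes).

Fragment 1: offset=12 data="ZcK" -> buffer=????????????ZcK?????
Fragment 2: offset=0 data="aYUVW" -> buffer=aYUVW???????ZcK?????

Answer: aYUVW???????ZcK?????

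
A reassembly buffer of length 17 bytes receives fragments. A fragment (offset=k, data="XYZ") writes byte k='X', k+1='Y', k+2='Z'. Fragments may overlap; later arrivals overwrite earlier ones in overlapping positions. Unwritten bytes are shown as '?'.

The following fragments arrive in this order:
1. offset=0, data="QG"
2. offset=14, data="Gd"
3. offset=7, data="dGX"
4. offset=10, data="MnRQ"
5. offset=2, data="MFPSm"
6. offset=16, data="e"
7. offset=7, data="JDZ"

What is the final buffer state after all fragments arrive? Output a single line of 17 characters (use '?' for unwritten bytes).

Answer: QGMFPSmJDZMnRQGde

Derivation:
Fragment 1: offset=0 data="QG" -> buffer=QG???????????????
Fragment 2: offset=14 data="Gd" -> buffer=QG????????????Gd?
Fragment 3: offset=7 data="dGX" -> buffer=QG?????dGX????Gd?
Fragment 4: offset=10 data="MnRQ" -> buffer=QG?????dGXMnRQGd?
Fragment 5: offset=2 data="MFPSm" -> buffer=QGMFPSmdGXMnRQGd?
Fragment 6: offset=16 data="e" -> buffer=QGMFPSmdGXMnRQGde
Fragment 7: offset=7 data="JDZ" -> buffer=QGMFPSmJDZMnRQGde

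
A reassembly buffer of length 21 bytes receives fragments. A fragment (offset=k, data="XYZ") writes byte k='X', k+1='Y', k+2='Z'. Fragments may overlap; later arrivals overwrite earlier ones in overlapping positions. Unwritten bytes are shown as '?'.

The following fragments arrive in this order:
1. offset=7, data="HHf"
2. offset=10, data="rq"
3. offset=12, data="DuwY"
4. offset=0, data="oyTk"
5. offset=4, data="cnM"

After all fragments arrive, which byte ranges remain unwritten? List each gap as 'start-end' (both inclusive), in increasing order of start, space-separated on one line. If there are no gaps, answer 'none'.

Fragment 1: offset=7 len=3
Fragment 2: offset=10 len=2
Fragment 3: offset=12 len=4
Fragment 4: offset=0 len=4
Fragment 5: offset=4 len=3
Gaps: 16-20

Answer: 16-20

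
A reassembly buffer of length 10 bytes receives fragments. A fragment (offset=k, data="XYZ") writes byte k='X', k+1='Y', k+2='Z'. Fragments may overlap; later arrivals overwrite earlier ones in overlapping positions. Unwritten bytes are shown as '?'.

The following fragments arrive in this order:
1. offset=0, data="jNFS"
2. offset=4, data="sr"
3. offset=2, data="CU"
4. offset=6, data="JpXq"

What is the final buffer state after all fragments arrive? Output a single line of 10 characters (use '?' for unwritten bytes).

Answer: jNCUsrJpXq

Derivation:
Fragment 1: offset=0 data="jNFS" -> buffer=jNFS??????
Fragment 2: offset=4 data="sr" -> buffer=jNFSsr????
Fragment 3: offset=2 data="CU" -> buffer=jNCUsr????
Fragment 4: offset=6 data="JpXq" -> buffer=jNCUsrJpXq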